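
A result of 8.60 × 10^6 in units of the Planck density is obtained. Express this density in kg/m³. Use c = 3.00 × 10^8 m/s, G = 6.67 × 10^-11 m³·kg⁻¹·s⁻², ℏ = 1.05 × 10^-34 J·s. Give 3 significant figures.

4.47 × 10^103 kg/m³

One Planck density: ρ_P = c⁵/(ℏG²) = 5.20 × 10^96 kg/m³.
8.60 × 10^6 × 5.20 × 10^96 kg/m³ = 4.47 × 10^103 kg/m³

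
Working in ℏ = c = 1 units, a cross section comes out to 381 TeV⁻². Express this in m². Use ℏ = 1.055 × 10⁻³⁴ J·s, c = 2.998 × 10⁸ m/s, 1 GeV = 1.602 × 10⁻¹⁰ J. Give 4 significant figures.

1.485 × 10⁻³⁵ m²

Area is [L]² = [E]⁻²·(ℏc)²; restore (ℏc)².
1 GeV⁻² → (ℏc)² × (1 GeV in J)⁻² = 3.898 × 10⁻³² m².
Convert the energy scale: 381 TeV⁻² = 3.81 × 10⁻⁴ GeV⁻².
Result: 3.81 × 10⁻⁴ × 3.898 × 10⁻³² = 1.485 × 10⁻³⁵ m².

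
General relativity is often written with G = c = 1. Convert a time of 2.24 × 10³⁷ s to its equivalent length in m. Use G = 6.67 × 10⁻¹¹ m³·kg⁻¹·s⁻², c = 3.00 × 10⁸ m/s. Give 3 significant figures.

Time → length via c.
2.24 × 10³⁷ s × (c) = 6.72 × 10⁴⁵ m

6.72 × 10⁴⁵ m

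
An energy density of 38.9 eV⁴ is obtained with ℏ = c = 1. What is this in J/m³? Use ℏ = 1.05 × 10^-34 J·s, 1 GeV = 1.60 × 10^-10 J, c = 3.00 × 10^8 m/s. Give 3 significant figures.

816 J/m³

[E]/[L]³ = [E]⁴/(ℏc)³; restore (ℏc)⁻³.
1 GeV⁴ → 1/(ℏc)³ × (1 GeV in J)⁴ = 2.10 × 10^37 J/m³.
Convert the energy scale: 38.9 eV⁴ = 3.89 × 10^-35 GeV⁴.
Result: 3.89 × 10^-35 × 2.10 × 10^37 = 816 J/m³.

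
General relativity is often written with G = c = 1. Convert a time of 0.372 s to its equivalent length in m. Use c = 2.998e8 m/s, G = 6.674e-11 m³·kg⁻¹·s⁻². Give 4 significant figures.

Time → length via c.
0.372 s × (c) = 1.115e8 m

1.115e8 m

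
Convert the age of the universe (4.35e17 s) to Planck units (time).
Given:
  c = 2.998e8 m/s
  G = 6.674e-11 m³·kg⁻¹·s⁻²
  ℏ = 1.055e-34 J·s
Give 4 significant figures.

8.068e60

Planck time: t_P = √(ℏG/c⁵) = 5.392e-44 s.
4.35e17 / 5.392e-44 = 8.068e60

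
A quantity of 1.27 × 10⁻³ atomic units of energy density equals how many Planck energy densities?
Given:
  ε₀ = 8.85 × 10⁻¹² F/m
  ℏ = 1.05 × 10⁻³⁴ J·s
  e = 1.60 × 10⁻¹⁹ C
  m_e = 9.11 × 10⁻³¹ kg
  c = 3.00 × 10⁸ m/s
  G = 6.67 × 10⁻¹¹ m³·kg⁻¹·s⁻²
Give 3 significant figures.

8.17 × 10⁻¹⁰⁴

atomic unit of energy density: u_au = E_h/a₀³ = m_e⁴e¹⁰/((4πε₀)⁵ℏ⁸) = 3.01 × 10¹³ J/m³
Planck energy density: u_P = c⁷/(ℏG²) = 4.68 × 10¹¹³ J/m³
1.27 × 10⁻³ × 3.01 × 10¹³ / 4.68 × 10¹¹³ = 8.17 × 10⁻¹⁰⁴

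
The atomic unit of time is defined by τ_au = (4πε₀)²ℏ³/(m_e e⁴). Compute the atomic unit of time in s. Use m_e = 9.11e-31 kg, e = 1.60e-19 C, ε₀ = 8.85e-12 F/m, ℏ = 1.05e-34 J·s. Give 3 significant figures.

2.40e-17 s

τ_au = (4πε₀)²ℏ³/(m_e e⁴)
E_h = 4.38e-18 J
ℏ/E_h = 2.40e-17 s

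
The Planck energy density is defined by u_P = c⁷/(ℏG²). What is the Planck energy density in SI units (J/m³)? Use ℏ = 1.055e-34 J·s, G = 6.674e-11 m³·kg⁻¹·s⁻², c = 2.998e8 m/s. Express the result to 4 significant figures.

u_P = c⁷/(ℏG²)
  = 2.177e59 / 4.699e-55
  = 4.632e113 J/m³

4.632e113 J/m³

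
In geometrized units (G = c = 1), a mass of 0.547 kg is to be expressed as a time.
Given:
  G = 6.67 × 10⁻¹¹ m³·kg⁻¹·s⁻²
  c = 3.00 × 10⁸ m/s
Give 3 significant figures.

1.35 × 10⁻³⁶ s

Mass → time via G/c³.
0.547 kg × (G/c³) = 1.35 × 10⁻³⁶ s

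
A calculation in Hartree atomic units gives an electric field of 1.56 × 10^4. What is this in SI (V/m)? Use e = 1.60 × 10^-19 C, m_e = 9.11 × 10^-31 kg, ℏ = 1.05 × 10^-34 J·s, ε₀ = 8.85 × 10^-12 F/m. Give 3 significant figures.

One atomic unit of electric field: E_au = E_h/(e a₀) = m_e²e⁵/((4πε₀)³ℏ⁴) = 5.20 × 10^11 V/m.
1.56 × 10^4 × 5.20 × 10^11 V/m = 8.12 × 10^15 V/m

8.12 × 10^15 V/m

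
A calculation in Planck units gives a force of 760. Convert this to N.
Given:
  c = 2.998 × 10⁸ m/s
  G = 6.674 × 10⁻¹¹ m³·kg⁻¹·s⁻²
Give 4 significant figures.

One Planck force: F_P = c⁴/G = 1.210 × 10⁴⁴ N.
760 × 1.210 × 10⁴⁴ N = 9.199 × 10⁴⁶ N

9.199 × 10⁴⁶ N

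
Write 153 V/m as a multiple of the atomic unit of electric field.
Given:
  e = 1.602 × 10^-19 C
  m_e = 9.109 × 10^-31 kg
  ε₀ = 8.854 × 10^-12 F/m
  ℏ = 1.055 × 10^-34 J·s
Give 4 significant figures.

2.982 × 10^-10

atomic unit of electric field: E_au = E_h/(e a₀) = m_e²e⁵/((4πε₀)³ℏ⁴) = 5.131 × 10^11 V/m.
153 / 5.131 × 10^11 = 2.982 × 10^-10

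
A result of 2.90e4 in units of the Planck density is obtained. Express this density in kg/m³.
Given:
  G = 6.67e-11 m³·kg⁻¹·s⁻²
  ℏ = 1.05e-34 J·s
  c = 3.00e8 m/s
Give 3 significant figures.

One Planck density: ρ_P = c⁵/(ℏG²) = 5.20e96 kg/m³.
2.90e4 × 5.20e96 kg/m³ = 1.51e101 kg/m³

1.51e101 kg/m³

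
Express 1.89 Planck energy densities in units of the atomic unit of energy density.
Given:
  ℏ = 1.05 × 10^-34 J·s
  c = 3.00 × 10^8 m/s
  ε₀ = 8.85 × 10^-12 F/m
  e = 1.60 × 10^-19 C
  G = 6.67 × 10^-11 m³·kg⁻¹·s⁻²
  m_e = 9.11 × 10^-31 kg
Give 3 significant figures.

Planck energy density: u_P = c⁷/(ℏG²) = 4.68 × 10^113 J/m³
atomic unit of energy density: u_au = E_h/a₀³ = m_e⁴e¹⁰/((4πε₀)⁵ℏ⁸) = 3.01 × 10^13 J/m³
1.89 × 4.68 × 10^113 / 3.01 × 10^13 = 2.94 × 10^100

2.94 × 10^100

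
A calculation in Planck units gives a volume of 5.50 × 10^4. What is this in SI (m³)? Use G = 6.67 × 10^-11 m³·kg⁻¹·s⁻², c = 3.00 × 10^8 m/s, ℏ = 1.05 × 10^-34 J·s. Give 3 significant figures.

2.30 × 10^-100 m³

One Planck volume: V_P = (ℏG/c³)^(3/2) = 4.18 × 10^-105 m³.
5.50 × 10^4 × 4.18 × 10^-105 m³ = 2.30 × 10^-100 m³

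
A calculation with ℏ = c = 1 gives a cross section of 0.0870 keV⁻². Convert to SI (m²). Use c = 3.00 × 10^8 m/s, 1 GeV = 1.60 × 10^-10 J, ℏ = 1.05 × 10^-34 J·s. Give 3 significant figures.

3.37 × 10^-21 m²

Area is [L]² = [E]⁻²·(ℏc)²; restore (ℏc)².
1 GeV⁻² → (ℏc)² × (1 GeV in J)⁻² = 3.88 × 10^-32 m².
Convert the energy scale: 0.0870 keV⁻² = 8.70 × 10^10 GeV⁻².
Result: 8.70 × 10^10 × 3.88 × 10^-32 = 3.37 × 10^-21 m².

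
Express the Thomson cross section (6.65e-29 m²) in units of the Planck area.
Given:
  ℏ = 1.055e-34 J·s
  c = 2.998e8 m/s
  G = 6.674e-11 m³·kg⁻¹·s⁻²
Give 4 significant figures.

Planck area: A_P = ℏG/c³ = 2.613e-70 m².
6.65e-29 / 2.613e-70 = 2.545e41

2.545e41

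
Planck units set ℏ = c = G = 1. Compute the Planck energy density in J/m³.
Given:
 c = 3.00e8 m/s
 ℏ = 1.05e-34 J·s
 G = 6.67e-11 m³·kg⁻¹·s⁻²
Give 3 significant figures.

The unique combination of the constants set to 1 with dimensions of energy density is u_P = c⁷/(ℏG²).
  = 2.19e59 / 4.67e-55
  = 4.68e113 J/m³

4.68e113 J/m³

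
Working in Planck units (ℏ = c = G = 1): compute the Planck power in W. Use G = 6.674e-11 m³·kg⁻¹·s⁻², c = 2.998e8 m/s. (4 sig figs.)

The unique combination of the constants set to 1 with dimensions of power is P_P = c⁵/G.
  = 2.422e42 / 6.674e-11
  = 3.629e52 W

3.629e52 W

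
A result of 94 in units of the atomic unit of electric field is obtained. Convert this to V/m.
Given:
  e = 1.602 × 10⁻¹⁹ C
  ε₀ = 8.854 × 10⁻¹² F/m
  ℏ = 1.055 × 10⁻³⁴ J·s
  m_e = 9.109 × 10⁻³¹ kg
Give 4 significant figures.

One atomic unit of electric field: E_au = E_h/(e a₀) = m_e²e⁵/((4πε₀)³ℏ⁴) = 5.131 × 10¹¹ V/m.
94 × 5.131 × 10¹¹ V/m = 4.823 × 10¹³ V/m

4.823 × 10¹³ V/m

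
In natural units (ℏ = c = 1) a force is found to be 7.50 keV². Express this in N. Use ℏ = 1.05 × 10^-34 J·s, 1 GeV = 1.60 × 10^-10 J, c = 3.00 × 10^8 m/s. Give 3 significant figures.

Force is [E]/[L] = [E]²/(ℏc); restore (ℏc)⁻¹.
1 GeV² → 1/(ℏc) × (1 GeV in J)² = 8.13 × 10^5 N.
Convert the energy scale: 7.50 keV² = 7.50 × 10^-12 GeV².
Result: 7.50 × 10^-12 × 8.13 × 10^5 = 6.10 × 10^-6 N.

6.10 × 10^-6 N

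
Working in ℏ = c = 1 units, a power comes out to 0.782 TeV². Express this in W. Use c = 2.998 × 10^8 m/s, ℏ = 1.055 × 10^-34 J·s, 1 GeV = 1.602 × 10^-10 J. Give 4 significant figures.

Power is [E]/[T] = [E]²/ℏ.
1 GeV² → 1/ℏ × (1 GeV in J)² = 2.433 × 10^14 W.
Convert the energy scale: 0.782 TeV² = 7.82 × 10^5 GeV².
Result: 7.82 × 10^5 × 2.433 × 10^14 = 1.902 × 10^20 W.

1.902 × 10^20 W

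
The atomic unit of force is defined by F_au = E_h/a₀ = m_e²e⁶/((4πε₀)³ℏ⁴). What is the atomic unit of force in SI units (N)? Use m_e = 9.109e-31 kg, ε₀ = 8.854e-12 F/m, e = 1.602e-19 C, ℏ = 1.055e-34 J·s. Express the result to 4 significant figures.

8.220e-8 N

F_au = E_h/a₀ = m_e²e⁶/((4πε₀)³ℏ⁴)
E_h = 4.354e-18 J
a₀ = 5.297e-11 m
E_h/a₀ = 8.220e-8 N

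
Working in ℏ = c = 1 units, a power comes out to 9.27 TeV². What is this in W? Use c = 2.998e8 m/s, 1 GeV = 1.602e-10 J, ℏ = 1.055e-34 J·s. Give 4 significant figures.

Power is [E]/[T] = [E]²/ℏ.
1 GeV² → 1/ℏ × (1 GeV in J)² = 2.433e14 W.
Convert the energy scale: 9.27 TeV² = 9.27e6 GeV².
Result: 9.27e6 × 2.433e14 = 2.255e21 W.

2.255e21 W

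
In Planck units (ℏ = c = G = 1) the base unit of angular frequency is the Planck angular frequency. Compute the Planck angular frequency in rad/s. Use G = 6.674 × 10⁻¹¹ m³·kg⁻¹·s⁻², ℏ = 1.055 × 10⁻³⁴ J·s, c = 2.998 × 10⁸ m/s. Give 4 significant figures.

1.855 × 10⁴³ rad/s

ω_P = √(c⁵/(ℏG))
  = √(3.440 × 10⁸⁶)
  = 1.855 × 10⁴³ rad/s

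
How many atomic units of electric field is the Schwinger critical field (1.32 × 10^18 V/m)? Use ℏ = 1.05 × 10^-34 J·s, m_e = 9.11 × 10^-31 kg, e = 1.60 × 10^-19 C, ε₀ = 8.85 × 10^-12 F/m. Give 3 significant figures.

2.54 × 10^6

atomic unit of electric field: E_au = E_h/(e a₀) = m_e²e⁵/((4πε₀)³ℏ⁴) = 5.20 × 10^11 V/m.
1.32 × 10^18 / 5.20 × 10^11 = 2.54 × 10^6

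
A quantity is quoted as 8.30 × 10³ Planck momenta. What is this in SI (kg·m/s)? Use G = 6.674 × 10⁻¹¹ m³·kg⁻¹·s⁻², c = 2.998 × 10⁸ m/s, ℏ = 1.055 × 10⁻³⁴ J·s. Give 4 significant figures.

5.417 × 10⁴ kg·m/s

One Planck momentum: p_P = √(ℏc³/G) = 6.527 kg·m/s.
8.30 × 10³ × 6.527 kg·m/s = 5.417 × 10⁴ kg·m/s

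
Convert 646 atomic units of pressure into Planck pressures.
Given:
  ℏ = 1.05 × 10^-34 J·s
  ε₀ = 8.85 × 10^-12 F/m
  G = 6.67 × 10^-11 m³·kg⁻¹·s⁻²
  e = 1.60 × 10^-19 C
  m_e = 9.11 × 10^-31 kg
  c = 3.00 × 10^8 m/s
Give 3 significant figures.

atomic unit of pressure: P_au = E_h/a₀³ = m_e⁴e¹⁰/((4πε₀)⁵ℏ⁸) = 3.01 × 10^13 Pa
Planck pressure: p_P = c⁷/(ℏG²) = 4.68 × 10^113 Pa
646 × 3.01 × 10^13 / 4.68 × 10^113 = 4.16 × 10^-98

4.16 × 10^-98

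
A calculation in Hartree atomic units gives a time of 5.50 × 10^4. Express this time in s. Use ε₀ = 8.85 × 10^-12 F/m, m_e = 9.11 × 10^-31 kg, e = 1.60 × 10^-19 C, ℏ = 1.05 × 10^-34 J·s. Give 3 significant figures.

One atomic unit of time: τ_au = (4πε₀)²ℏ³/(m_e e⁴) = 2.40 × 10^-17 s.
5.50 × 10^4 × 2.40 × 10^-17 s = 1.32 × 10^-12 s

1.32 × 10^-12 s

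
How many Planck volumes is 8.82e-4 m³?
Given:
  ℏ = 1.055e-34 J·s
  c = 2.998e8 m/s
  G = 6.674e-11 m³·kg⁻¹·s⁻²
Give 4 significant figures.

2.088e101

Planck volume: V_P = (ℏG/c³)^(3/2) = 4.224e-105 m³.
8.82e-4 / 4.224e-105 = 2.088e101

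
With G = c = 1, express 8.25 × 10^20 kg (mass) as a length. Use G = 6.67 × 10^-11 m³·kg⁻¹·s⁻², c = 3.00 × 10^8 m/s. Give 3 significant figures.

6.11 × 10^-7 m

In G = c = 1 units mass has dimensions of length; the conversion factor is G/c².
8.25 × 10^20 kg × (G/c²) = 6.11 × 10^-7 m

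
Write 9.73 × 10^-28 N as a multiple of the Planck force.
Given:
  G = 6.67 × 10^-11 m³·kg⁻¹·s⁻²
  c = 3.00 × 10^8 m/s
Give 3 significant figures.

8.01 × 10^-72

Planck force: F_P = c⁴/G = 1.21 × 10^44 N.
9.73 × 10^-28 / 1.21 × 10^44 = 8.01 × 10^-72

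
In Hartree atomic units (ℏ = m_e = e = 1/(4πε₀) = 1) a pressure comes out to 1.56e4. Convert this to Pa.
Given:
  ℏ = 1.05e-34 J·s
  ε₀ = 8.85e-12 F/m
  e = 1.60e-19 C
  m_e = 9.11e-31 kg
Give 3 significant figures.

One atomic unit of pressure: P_au = E_h/a₀³ = m_e⁴e¹⁰/((4πε₀)⁵ℏ⁸) = 3.01e13 Pa.
1.56e4 × 3.01e13 Pa = 4.70e17 Pa

4.70e17 Pa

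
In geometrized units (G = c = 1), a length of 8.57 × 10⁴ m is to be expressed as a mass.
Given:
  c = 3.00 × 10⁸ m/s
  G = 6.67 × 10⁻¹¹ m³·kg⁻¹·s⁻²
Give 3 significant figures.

Length → mass via c²/G.
8.57 × 10⁴ m × (c²/G) = 1.16 × 10³² kg

1.16 × 10³² kg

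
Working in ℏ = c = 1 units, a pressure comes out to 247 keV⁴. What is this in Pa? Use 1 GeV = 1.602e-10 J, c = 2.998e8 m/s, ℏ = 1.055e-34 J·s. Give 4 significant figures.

Pressure is [E]/[L]³ = [E]⁴/(ℏc)³.
1 GeV⁴ → 1/(ℏc)³ × (1 GeV in J)⁴ = 2.082e37 Pa.
Convert the energy scale: 247 keV⁴ = 2.47e-22 GeV⁴.
Result: 2.47e-22 × 2.082e37 = 5.142e15 Pa.

5.142e15 Pa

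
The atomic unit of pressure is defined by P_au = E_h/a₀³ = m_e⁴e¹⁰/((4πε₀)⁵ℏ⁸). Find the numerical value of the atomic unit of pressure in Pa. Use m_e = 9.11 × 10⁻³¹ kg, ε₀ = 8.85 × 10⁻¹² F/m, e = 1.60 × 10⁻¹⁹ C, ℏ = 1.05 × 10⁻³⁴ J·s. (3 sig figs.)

P_au = E_h/a₀³ = m_e⁴e¹⁰/((4πε₀)⁵ℏ⁸)
E_h = 4.38 × 10⁻¹⁸ J
a₀ = 5.26 × 10⁻¹¹ m
E_h/a₀³ = 3.01 × 10¹³ Pa

3.01 × 10¹³ Pa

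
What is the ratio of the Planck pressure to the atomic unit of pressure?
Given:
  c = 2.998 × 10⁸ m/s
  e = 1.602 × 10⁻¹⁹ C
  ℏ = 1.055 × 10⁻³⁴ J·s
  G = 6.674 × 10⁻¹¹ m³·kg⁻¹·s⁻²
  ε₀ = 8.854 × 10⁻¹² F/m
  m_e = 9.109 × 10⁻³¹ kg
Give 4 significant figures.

1.581 × 10¹⁰⁰

Planck pressure: p_P = c⁷/(ℏG²) = 4.632 × 10¹¹³ Pa
atomic unit of pressure: P_au = E_h/a₀³ = m_e⁴e¹⁰/((4πε₀)⁵ℏ⁸) = 2.929 × 10¹³ Pa
ratio = 4.632 × 10¹¹³ / 2.929 × 10¹³ = 1.581 × 10¹⁰⁰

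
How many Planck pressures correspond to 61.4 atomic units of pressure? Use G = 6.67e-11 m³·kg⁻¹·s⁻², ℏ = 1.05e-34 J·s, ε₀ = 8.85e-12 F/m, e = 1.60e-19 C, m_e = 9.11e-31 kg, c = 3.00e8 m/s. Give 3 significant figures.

atomic unit of pressure: P_au = E_h/a₀³ = m_e⁴e¹⁰/((4πε₀)⁵ℏ⁸) = 3.01e13 Pa
Planck pressure: p_P = c⁷/(ℏG²) = 4.68e113 Pa
61.4 × 3.01e13 / 4.68e113 = 3.95e-99

3.95e-99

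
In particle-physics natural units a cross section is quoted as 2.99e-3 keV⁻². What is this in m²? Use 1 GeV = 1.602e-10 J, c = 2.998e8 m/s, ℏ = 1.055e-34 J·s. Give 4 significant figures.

1.166e-22 m²

Area is [L]² = [E]⁻²·(ℏc)²; restore (ℏc)².
1 GeV⁻² → (ℏc)² × (1 GeV in J)⁻² = 3.898e-32 m².
Convert the energy scale: 2.99e-3 keV⁻² = 2.99e9 GeV⁻².
Result: 2.99e9 × 3.898e-32 = 1.166e-22 m².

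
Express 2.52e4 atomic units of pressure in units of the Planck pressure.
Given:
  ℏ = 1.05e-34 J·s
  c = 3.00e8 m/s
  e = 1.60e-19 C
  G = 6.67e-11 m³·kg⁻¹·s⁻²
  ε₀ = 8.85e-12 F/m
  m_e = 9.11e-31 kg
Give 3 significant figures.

1.62e-96

atomic unit of pressure: P_au = E_h/a₀³ = m_e⁴e¹⁰/((4πε₀)⁵ℏ⁸) = 3.01e13 Pa
Planck pressure: p_P = c⁷/(ℏG²) = 4.68e113 Pa
2.52e4 × 3.01e13 / 4.68e113 = 1.62e-96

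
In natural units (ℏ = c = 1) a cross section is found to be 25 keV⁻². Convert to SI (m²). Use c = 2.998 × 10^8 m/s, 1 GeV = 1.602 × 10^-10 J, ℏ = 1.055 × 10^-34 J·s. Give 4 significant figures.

9.745 × 10^-19 m²

Area is [L]² = [E]⁻²·(ℏc)²; restore (ℏc)².
1 GeV⁻² → (ℏc)² × (1 GeV in J)⁻² = 3.898 × 10^-32 m².
Convert the energy scale: 25 keV⁻² = 2.50 × 10^13 GeV⁻².
Result: 2.50 × 10^13 × 3.898 × 10^-32 = 9.745 × 10^-19 m².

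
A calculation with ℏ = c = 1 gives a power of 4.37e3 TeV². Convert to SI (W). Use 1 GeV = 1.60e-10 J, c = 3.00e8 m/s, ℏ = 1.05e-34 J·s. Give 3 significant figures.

Power is [E]/[T] = [E]²/ℏ.
1 GeV² → 1/ℏ × (1 GeV in J)² = 2.44e14 W.
Convert the energy scale: 4.37e3 TeV² = 4.37e9 GeV².
Result: 4.37e9 × 2.44e14 = 1.07e24 W.

1.07e24 W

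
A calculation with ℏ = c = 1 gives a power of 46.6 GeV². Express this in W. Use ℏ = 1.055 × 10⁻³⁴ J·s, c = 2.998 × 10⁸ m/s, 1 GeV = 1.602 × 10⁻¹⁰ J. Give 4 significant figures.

1.134 × 10¹⁶ W

Power is [E]/[T] = [E]²/ℏ.
1 GeV² → 1/ℏ × (1 GeV in J)² = 2.433 × 10¹⁴ W.
Result: 46.6 × 2.433 × 10¹⁴ = 1.134 × 10¹⁶ W.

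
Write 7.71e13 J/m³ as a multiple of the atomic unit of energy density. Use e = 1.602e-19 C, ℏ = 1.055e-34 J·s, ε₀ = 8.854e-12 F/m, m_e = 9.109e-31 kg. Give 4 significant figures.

2.632

atomic unit of energy density: u_au = E_h/a₀³ = m_e⁴e¹⁰/((4πε₀)⁵ℏ⁸) = 2.929e13 J/m³.
7.71e13 / 2.929e13 = 2.632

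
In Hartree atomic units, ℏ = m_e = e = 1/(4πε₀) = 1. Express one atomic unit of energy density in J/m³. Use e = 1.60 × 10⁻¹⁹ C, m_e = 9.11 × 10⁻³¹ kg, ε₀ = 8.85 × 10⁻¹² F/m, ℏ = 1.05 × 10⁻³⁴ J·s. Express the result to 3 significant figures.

3.01 × 10¹³ J/m³

The unique combination of the constants set to 1 with dimensions of energy density is u_au = E_h/a₀³ = m_e⁴e¹⁰/((4πε₀)⁵ℏ⁸).
E_h = 4.38 × 10⁻¹⁸ J
a₀ = 5.26 × 10⁻¹¹ m
E_h/a₀³ = 3.01 × 10¹³ J/m³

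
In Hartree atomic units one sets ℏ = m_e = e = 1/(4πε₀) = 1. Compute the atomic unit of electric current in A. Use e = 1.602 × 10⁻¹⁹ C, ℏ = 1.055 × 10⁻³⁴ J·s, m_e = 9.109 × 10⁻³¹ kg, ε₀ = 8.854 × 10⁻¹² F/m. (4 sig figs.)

6.612 × 10⁻³ A

I_au = e E_h/ℏ = m_e e⁵/((4πε₀)²ℏ³)
E_h = 4.354 × 10⁻¹⁸ J
e·E_h/ℏ = 6.612 × 10⁻³ A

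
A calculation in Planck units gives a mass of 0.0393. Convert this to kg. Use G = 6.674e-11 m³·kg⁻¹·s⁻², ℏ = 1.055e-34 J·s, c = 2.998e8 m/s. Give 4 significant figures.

8.555e-10 kg

One Planck mass: m_P = √(ℏc/G) = 2.177e-8 kg.
0.0393 × 2.177e-8 kg = 8.555e-10 kg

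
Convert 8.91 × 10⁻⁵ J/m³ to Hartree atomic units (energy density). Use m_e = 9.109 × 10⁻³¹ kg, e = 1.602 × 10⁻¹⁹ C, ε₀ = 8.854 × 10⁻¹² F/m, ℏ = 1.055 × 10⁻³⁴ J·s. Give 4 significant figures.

atomic unit of energy density: u_au = E_h/a₀³ = m_e⁴e¹⁰/((4πε₀)⁵ℏ⁸) = 2.929 × 10¹³ J/m³.
8.91 × 10⁻⁵ / 2.929 × 10¹³ = 3.042 × 10⁻¹⁸

3.042 × 10⁻¹⁸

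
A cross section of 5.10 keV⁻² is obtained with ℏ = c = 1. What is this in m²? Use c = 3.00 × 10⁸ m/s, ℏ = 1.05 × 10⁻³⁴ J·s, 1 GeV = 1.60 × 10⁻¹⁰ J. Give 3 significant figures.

1.98 × 10⁻¹⁹ m²

Area is [L]² = [E]⁻²·(ℏc)²; restore (ℏc)².
1 GeV⁻² → (ℏc)² × (1 GeV in J)⁻² = 3.88 × 10⁻³² m².
Convert the energy scale: 5.10 keV⁻² = 5.10 × 10¹² GeV⁻².
Result: 5.10 × 10¹² × 3.88 × 10⁻³² = 1.98 × 10⁻¹⁹ m².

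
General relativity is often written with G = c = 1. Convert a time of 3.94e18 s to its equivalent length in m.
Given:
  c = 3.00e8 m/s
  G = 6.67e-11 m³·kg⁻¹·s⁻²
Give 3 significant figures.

1.18e27 m

Time → length via c.
3.94e18 s × (c) = 1.18e27 m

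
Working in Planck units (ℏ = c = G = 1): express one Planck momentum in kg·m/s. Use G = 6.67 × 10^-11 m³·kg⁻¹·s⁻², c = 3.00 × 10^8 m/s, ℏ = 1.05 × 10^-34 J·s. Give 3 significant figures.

6.52 kg·m/s

Dimensional analysis gives p_P = √(ℏc³/G).
  = √(42.5)
  = 6.52 kg·m/s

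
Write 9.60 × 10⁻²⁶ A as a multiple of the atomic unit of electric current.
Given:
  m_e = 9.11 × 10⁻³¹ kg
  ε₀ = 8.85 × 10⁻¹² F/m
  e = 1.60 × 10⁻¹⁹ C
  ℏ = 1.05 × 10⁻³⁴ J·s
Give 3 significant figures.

1.44 × 10⁻²³

atomic unit of electric current: I_au = e E_h/ℏ = m_e e⁵/((4πε₀)²ℏ³) = 6.67 × 10⁻³ A.
9.60 × 10⁻²⁶ / 6.67 × 10⁻³ = 1.44 × 10⁻²³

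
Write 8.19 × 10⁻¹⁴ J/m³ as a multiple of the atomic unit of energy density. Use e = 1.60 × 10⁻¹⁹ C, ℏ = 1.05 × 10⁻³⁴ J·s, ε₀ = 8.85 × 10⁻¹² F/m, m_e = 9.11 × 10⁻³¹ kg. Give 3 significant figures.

2.72 × 10⁻²⁷

atomic unit of energy density: u_au = E_h/a₀³ = m_e⁴e¹⁰/((4πε₀)⁵ℏ⁸) = 3.01 × 10¹³ J/m³.
8.19 × 10⁻¹⁴ / 3.01 × 10¹³ = 2.72 × 10⁻²⁷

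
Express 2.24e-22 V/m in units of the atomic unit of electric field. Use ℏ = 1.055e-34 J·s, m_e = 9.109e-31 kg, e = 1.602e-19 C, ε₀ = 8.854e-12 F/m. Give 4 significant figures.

4.366e-34

atomic unit of electric field: E_au = E_h/(e a₀) = m_e²e⁵/((4πε₀)³ℏ⁴) = 5.131e11 V/m.
2.24e-22 / 5.131e11 = 4.366e-34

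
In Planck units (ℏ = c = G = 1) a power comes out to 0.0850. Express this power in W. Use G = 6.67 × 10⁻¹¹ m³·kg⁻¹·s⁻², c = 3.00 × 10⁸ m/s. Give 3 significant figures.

One Planck power: P_P = c⁵/G = 3.64 × 10⁵² W.
0.0850 × 3.64 × 10⁵² W = 3.10 × 10⁵¹ W

3.10 × 10⁵¹ W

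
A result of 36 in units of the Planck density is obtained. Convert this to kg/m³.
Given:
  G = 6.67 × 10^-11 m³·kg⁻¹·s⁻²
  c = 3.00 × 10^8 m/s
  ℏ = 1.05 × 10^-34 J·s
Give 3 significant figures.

One Planck density: ρ_P = c⁵/(ℏG²) = 5.20 × 10^96 kg/m³.
36 × 5.20 × 10^96 kg/m³ = 1.87 × 10^98 kg/m³

1.87 × 10^98 kg/m³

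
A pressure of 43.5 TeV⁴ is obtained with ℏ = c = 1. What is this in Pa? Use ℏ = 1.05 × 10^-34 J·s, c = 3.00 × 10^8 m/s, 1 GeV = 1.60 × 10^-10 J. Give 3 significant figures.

Pressure is [E]/[L]³ = [E]⁴/(ℏc)³.
1 GeV⁴ → 1/(ℏc)³ × (1 GeV in J)⁴ = 2.10 × 10^37 Pa.
Convert the energy scale: 43.5 TeV⁴ = 4.35 × 10^13 GeV⁴.
Result: 4.35 × 10^13 × 2.10 × 10^37 = 9.12 × 10^50 Pa.

9.12 × 10^50 Pa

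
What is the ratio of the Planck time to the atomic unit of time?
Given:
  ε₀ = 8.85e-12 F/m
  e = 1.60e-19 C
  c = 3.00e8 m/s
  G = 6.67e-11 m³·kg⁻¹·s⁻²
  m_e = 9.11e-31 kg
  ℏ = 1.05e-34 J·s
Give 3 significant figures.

Planck time: t_P = √(ℏG/c⁵) = 5.37e-44 s
atomic unit of time: τ_au = (4πε₀)²ℏ³/(m_e e⁴) = 2.40e-17 s
ratio = 5.37e-44 / 2.40e-17 = 2.24e-27

2.24e-27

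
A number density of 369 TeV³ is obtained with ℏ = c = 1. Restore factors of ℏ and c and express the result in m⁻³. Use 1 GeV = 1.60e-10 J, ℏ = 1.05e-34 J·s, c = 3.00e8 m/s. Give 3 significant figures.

Number density is [L]⁻³ = [E]³/(ℏc)³.
1 GeV³ → 1/(ℏc)³ × (1 GeV in J)³ = 1.31e47 m⁻³.
Convert the energy scale: 369 TeV³ = 3.69e11 GeV³.
Result: 3.69e11 × 1.31e47 = 4.84e58 m⁻³.

4.84e58 m⁻³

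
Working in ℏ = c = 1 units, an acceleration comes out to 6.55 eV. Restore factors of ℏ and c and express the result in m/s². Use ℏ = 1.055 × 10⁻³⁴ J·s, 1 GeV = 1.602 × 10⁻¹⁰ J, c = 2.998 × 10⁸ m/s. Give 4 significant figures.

2.982 × 10²⁴ m/s²

Acceleration is [L]/[T]² = c·[E]/ℏ.
1 GeV → c/ℏ × (1 GeV in J) = 4.552 × 10³² m/s².
Convert the energy scale: 6.55 eV = 6.55 × 10⁻⁹ GeV.
Result: 6.55 × 10⁻⁹ × 4.552 × 10³² = 2.982 × 10²⁴ m/s².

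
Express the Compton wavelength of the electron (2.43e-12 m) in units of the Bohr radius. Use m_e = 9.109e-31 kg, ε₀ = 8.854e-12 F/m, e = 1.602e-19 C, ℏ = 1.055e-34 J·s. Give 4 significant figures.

Bohr radius: a₀ = 4πε₀ℏ²/(m_e e²) = 5.297e-11 m.
2.43e-12 / 5.297e-11 = 0.04587

0.04587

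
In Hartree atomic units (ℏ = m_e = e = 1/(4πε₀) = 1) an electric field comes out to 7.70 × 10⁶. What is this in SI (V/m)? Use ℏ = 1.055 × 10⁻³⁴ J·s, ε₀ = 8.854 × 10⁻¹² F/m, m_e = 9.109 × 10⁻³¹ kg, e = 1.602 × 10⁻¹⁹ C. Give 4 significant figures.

One atomic unit of electric field: E_au = E_h/(e a₀) = m_e²e⁵/((4πε₀)³ℏ⁴) = 5.131 × 10¹¹ V/m.
7.70 × 10⁶ × 5.131 × 10¹¹ V/m = 3.951 × 10¹⁸ V/m

3.951 × 10¹⁸ V/m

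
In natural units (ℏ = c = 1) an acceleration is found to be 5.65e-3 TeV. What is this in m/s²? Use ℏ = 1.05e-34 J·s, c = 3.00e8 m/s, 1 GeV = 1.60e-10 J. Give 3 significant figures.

2.58e33 m/s²

Acceleration is [L]/[T]² = c·[E]/ℏ.
1 GeV → c/ℏ × (1 GeV in J) = 4.57e32 m/s².
Convert the energy scale: 5.65e-3 TeV = 5.65 GeV.
Result: 5.65 × 4.57e32 = 2.58e33 m/s².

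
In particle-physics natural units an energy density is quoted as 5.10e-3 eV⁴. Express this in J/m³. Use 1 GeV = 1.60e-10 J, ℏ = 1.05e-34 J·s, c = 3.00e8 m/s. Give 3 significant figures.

0.107 J/m³

[E]/[L]³ = [E]⁴/(ℏc)³; restore (ℏc)⁻³.
1 GeV⁴ → 1/(ℏc)³ × (1 GeV in J)⁴ = 2.10e37 J/m³.
Convert the energy scale: 5.10e-3 eV⁴ = 5.10e-39 GeV⁴.
Result: 5.10e-39 × 2.10e37 = 0.107 J/m³.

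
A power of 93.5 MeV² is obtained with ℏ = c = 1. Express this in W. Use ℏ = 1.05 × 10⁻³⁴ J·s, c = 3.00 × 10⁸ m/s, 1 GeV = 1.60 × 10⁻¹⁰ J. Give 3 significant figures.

Power is [E]/[T] = [E]²/ℏ.
1 GeV² → 1/ℏ × (1 GeV in J)² = 2.44 × 10¹⁴ W.
Convert the energy scale: 93.5 MeV² = 9.35 × 10⁻⁵ GeV².
Result: 9.35 × 10⁻⁵ × 2.44 × 10¹⁴ = 2.28 × 10¹⁰ W.

2.28 × 10¹⁰ W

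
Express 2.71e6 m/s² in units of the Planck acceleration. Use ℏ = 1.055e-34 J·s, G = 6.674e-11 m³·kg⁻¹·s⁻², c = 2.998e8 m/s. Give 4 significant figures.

4.874e-46

Planck acceleration: a_P = √(c⁷/(ℏG)) = 5.560e51 m/s².
2.71e6 / 5.560e51 = 4.874e-46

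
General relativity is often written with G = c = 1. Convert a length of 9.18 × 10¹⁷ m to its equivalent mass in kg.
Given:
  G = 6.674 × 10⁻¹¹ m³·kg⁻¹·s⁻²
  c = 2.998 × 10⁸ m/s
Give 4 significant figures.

1.236 × 10⁴⁵ kg

Length → mass via c²/G.
9.18 × 10¹⁷ m × (c²/G) = 1.236 × 10⁴⁵ kg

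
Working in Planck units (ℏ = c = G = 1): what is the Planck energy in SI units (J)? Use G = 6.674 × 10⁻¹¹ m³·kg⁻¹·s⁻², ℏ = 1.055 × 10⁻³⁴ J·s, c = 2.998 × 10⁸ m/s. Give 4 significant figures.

1.957 × 10⁹ J

The unique combination of the constants set to 1 with dimensions of energy is E_P = √(ℏc⁵/G).
  = √(3.828 × 10¹⁸)
  = 1.957 × 10⁹ J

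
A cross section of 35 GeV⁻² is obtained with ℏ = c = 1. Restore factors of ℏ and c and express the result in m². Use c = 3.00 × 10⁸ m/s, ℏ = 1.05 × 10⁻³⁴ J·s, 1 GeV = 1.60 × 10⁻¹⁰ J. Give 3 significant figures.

1.36 × 10⁻³⁰ m²

Area is [L]² = [E]⁻²·(ℏc)²; restore (ℏc)².
1 GeV⁻² → (ℏc)² × (1 GeV in J)⁻² = 3.88 × 10⁻³² m².
Result: 35 × 3.88 × 10⁻³² = 1.36 × 10⁻³⁰ m².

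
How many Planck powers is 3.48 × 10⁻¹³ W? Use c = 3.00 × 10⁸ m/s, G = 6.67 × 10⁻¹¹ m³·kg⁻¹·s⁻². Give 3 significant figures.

9.55 × 10⁻⁶⁶

Planck power: P_P = c⁵/G = 3.64 × 10⁵² W.
3.48 × 10⁻¹³ / 3.64 × 10⁵² = 9.55 × 10⁻⁶⁶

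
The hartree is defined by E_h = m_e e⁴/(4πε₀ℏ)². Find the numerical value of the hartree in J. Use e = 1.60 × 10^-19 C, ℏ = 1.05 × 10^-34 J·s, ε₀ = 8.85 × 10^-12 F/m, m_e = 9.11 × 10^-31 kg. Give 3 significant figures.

E_h = m_e e⁴/(4πε₀ℏ)²
  = 5.97 × 10^-106 / 1.36 × 10^-88
  = 4.38 × 10^-18 J

4.38 × 10^-18 J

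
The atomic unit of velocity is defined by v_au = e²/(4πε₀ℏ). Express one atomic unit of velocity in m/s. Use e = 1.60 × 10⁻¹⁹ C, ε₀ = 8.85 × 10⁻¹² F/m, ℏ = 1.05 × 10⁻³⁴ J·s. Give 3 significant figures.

2.19 × 10⁶ m/s

v_au = e²/(4πε₀ℏ)
  = 2.56 × 10⁻³⁸ / 1.17 × 10⁻⁴⁴
  = 2.19 × 10⁶ m/s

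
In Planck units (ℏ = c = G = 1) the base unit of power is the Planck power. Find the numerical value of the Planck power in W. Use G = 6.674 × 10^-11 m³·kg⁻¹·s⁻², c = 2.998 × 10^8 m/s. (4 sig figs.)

P_P = c⁵/G
  = 2.422 × 10^42 / 6.674 × 10^-11
  = 3.629 × 10^52 W

3.629 × 10^52 W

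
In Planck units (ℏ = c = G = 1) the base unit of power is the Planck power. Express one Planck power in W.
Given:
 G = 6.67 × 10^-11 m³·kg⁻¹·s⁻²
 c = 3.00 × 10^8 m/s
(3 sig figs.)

P_P = c⁵/G
  = 2.43 × 10^42 / 6.67 × 10^-11
  = 3.64 × 10^52 W

3.64 × 10^52 W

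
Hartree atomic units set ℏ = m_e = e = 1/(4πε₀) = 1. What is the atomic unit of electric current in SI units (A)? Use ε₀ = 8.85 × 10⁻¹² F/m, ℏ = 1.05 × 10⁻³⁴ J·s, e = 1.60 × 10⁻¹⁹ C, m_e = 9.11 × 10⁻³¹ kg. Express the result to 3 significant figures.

6.67 × 10⁻³ A

From ℏ = m_e = e = 1/(4πε₀) = 1 the current scale is I_au = e E_h/ℏ = m_e e⁵/((4πε₀)²ℏ³).
E_h = 4.38 × 10⁻¹⁸ J
e·E_h/ℏ = 6.67 × 10⁻³ A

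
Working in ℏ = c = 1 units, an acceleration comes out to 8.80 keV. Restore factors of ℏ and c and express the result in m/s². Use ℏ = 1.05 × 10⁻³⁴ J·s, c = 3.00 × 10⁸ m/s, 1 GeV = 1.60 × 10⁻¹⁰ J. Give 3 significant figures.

Acceleration is [L]/[T]² = c·[E]/ℏ.
1 GeV → c/ℏ × (1 GeV in J) = 4.57 × 10³² m/s².
Convert the energy scale: 8.80 keV = 8.80 × 10⁻⁶ GeV.
Result: 8.80 × 10⁻⁶ × 4.57 × 10³² = 4.02 × 10²⁷ m/s².

4.02 × 10²⁷ m/s²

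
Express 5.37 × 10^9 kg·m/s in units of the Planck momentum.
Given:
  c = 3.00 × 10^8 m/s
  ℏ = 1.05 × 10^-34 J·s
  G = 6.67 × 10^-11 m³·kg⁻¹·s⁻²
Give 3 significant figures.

8.24 × 10^8

Planck momentum: p_P = √(ℏc³/G) = 6.52 kg·m/s.
5.37 × 10^9 / 6.52 = 8.24 × 10^8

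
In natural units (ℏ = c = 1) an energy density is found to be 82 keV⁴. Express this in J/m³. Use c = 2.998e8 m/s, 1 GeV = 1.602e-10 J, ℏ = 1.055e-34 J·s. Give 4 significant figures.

[E]/[L]³ = [E]⁴/(ℏc)³; restore (ℏc)⁻³.
1 GeV⁴ → 1/(ℏc)³ × (1 GeV in J)⁴ = 2.082e37 J/m³.
Convert the energy scale: 82 keV⁴ = 8.20e-23 GeV⁴.
Result: 8.20e-23 × 2.082e37 = 1.707e15 J/m³.

1.707e15 J/m³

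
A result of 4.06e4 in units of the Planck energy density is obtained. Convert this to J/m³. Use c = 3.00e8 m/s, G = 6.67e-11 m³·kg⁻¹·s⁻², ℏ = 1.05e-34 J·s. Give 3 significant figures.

One Planck energy density: u_P = c⁷/(ℏG²) = 4.68e113 J/m³.
4.06e4 × 4.68e113 J/m³ = 1.90e118 J/m³

1.90e118 J/m³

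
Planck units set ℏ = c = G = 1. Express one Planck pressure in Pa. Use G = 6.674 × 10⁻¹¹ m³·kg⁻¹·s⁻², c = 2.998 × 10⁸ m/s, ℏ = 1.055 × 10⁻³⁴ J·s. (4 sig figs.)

Dimensional analysis gives p_P = c⁷/(ℏG²).
  = 2.177 × 10⁵⁹ / 4.699 × 10⁻⁵⁵
  = 4.632 × 10¹¹³ Pa

4.632 × 10¹¹³ Pa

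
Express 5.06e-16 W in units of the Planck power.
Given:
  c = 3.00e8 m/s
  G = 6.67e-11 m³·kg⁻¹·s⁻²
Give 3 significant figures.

1.39e-68

Planck power: P_P = c⁵/G = 3.64e52 W.
5.06e-16 / 3.64e52 = 1.39e-68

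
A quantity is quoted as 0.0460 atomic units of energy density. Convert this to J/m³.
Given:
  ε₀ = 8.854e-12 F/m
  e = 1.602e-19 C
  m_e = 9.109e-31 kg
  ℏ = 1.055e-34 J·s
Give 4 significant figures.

1.347e12 J/m³

One atomic unit of energy density: u_au = E_h/a₀³ = m_e⁴e¹⁰/((4πε₀)⁵ℏ⁸) = 2.929e13 J/m³.
0.0460 × 2.929e13 J/m³ = 1.347e12 J/m³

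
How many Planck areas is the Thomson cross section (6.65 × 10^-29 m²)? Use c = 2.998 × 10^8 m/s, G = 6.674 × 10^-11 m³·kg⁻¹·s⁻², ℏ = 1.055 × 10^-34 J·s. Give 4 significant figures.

Planck area: A_P = ℏG/c³ = 2.613 × 10^-70 m².
6.65 × 10^-29 / 2.613 × 10^-70 = 2.545 × 10^41

2.545 × 10^41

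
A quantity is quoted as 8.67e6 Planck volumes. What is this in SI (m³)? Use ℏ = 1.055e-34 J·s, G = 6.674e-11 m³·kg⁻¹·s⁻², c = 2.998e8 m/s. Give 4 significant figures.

One Planck volume: V_P = (ℏG/c³)^(3/2) = 4.224e-105 m³.
8.67e6 × 4.224e-105 m³ = 3.662e-98 m³

3.662e-98 m³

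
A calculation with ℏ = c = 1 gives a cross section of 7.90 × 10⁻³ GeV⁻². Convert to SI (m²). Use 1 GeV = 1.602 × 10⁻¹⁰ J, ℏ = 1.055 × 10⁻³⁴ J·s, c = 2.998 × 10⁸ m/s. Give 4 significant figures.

Area is [L]² = [E]⁻²·(ℏc)²; restore (ℏc)².
1 GeV⁻² → (ℏc)² × (1 GeV in J)⁻² = 3.898 × 10⁻³² m².
Result: 7.90 × 10⁻³ × 3.898 × 10⁻³² = 3.079 × 10⁻³⁴ m².

3.079 × 10⁻³⁴ m²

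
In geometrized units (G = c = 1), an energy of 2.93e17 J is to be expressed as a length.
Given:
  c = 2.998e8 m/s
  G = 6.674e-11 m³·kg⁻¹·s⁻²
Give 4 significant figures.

2.421e-27 m

Energy → length via G/c⁴.
2.93e17 J × (G/c⁴) = 2.421e-27 m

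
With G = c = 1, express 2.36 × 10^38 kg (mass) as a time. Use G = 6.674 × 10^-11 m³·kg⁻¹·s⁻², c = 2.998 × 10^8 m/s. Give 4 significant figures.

584.5 s

Mass → time via G/c³.
2.36 × 10^38 kg × (G/c³) = 584.5 s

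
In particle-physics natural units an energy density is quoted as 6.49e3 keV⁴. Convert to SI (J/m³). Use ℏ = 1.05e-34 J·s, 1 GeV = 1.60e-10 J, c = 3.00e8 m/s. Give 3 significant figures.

[E]/[L]³ = [E]⁴/(ℏc)³; restore (ℏc)⁻³.
1 GeV⁴ → 1/(ℏc)³ × (1 GeV in J)⁴ = 2.10e37 J/m³.
Convert the energy scale: 6.49e3 keV⁴ = 6.49e-21 GeV⁴.
Result: 6.49e-21 × 2.10e37 = 1.36e17 J/m³.

1.36e17 J/m³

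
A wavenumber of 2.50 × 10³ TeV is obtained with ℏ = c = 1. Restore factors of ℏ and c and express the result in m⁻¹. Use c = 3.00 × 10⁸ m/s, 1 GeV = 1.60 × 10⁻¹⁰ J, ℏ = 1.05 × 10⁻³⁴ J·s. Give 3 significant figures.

Inverse length is [E]/(ℏc).
1 GeV → 1/(ℏc) × (1 GeV in J) = 5.08 × 10¹⁵ m⁻¹.
Convert the energy scale: 2.50 × 10³ TeV = 2.50 × 10⁶ GeV.
Result: 2.50 × 10⁶ × 5.08 × 10¹⁵ = 1.27 × 10²² m⁻¹.

1.27 × 10²² m⁻¹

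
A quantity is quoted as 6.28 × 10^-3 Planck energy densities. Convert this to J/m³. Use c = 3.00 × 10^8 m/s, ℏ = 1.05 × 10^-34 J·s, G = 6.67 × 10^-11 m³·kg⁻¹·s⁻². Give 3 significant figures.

One Planck energy density: u_P = c⁷/(ℏG²) = 4.68 × 10^113 J/m³.
6.28 × 10^-3 × 4.68 × 10^113 J/m³ = 2.94 × 10^111 J/m³

2.94 × 10^111 J/m³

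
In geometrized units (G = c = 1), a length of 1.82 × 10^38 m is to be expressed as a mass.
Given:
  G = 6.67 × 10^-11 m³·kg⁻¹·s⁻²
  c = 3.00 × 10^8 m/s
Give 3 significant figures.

2.46 × 10^65 kg

Length → mass via c²/G.
1.82 × 10^38 m × (c²/G) = 2.46 × 10^65 kg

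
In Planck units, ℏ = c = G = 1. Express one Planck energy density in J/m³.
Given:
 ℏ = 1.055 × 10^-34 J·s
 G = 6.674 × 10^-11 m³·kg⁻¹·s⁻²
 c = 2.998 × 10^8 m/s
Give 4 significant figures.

4.632 × 10^113 J/m³

From ℏ = c = G = 1 the energy density scale is u_P = c⁷/(ℏG²).
  = 2.177 × 10^59 / 4.699 × 10^-55
  = 4.632 × 10^113 J/m³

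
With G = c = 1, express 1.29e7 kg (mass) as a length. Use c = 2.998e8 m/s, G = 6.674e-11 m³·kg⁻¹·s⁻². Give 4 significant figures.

In G = c = 1 units mass has dimensions of length; the conversion factor is G/c².
1.29e7 kg × (G/c²) = 9.579e-21 m

9.579e-21 m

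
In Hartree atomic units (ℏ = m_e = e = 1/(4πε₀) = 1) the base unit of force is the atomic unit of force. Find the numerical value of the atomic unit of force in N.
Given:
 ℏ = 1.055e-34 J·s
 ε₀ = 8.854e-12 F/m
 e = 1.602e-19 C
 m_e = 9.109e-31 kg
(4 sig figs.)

8.220e-8 N

F_au = E_h/a₀ = m_e²e⁶/((4πε₀)³ℏ⁴)
E_h = 4.354e-18 J
a₀ = 5.297e-11 m
E_h/a₀ = 8.220e-8 N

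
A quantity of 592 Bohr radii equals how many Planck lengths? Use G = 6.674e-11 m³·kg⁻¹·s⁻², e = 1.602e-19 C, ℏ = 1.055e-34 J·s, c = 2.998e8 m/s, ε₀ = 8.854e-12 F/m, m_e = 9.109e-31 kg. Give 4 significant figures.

Bohr radius: a₀ = 4πε₀ℏ²/(m_e e²) = 5.297e-11 m
Planck length: ℓ_P = √(ℏG/c³) = 1.616e-35 m
592 × 5.297e-11 / 1.616e-35 = 1.940e27

1.940e27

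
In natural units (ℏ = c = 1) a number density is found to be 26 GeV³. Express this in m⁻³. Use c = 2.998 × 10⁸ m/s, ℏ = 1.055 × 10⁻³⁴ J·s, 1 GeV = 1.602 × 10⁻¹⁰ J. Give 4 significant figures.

3.378 × 10⁴⁸ m⁻³

Number density is [L]⁻³ = [E]³/(ℏc)³.
1 GeV³ → 1/(ℏc)³ × (1 GeV in J)³ = 1.299 × 10⁴⁷ m⁻³.
Result: 26 × 1.299 × 10⁴⁷ = 3.378 × 10⁴⁸ m⁻³.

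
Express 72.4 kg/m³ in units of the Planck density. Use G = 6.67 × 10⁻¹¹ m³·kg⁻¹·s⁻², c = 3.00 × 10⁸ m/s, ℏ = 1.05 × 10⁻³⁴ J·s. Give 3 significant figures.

Planck density: ρ_P = c⁵/(ℏG²) = 5.20 × 10⁹⁶ kg/m³.
72.4 / 5.20 × 10⁹⁶ = 1.39 × 10⁻⁹⁵

1.39 × 10⁻⁹⁵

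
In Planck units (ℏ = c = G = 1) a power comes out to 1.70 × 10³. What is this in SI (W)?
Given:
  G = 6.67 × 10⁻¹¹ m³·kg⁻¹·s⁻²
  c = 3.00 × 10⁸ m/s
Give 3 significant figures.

One Planck power: P_P = c⁵/G = 3.64 × 10⁵² W.
1.70 × 10³ × 3.64 × 10⁵² W = 6.19 × 10⁵⁵ W

6.19 × 10⁵⁵ W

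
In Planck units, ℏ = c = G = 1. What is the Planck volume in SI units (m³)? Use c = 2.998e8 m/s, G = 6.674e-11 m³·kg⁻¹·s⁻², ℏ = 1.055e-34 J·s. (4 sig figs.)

4.224e-105 m³

The unique combination of the constants set to 1 with dimensions of volume is V_P = (ℏG/c³)^(3/2).
  = √(1.784e-209)
  = 4.224e-105 m³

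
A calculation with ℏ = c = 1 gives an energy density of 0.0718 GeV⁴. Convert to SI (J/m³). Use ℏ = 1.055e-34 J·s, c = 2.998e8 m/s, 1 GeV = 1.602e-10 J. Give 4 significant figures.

[E]/[L]³ = [E]⁴/(ℏc)³; restore (ℏc)⁻³.
1 GeV⁴ → 1/(ℏc)³ × (1 GeV in J)⁴ = 2.082e37 J/m³.
Result: 0.0718 × 2.082e37 = 1.495e36 J/m³.

1.495e36 J/m³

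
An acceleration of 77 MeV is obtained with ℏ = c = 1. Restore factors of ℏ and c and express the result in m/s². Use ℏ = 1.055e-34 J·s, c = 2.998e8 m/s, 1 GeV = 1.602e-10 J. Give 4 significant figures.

Acceleration is [L]/[T]² = c·[E]/ℏ.
1 GeV → c/ℏ × (1 GeV in J) = 4.552e32 m/s².
Convert the energy scale: 77 MeV = 0.0770 GeV.
Result: 0.0770 × 4.552e32 = 3.505e31 m/s².

3.505e31 m/s²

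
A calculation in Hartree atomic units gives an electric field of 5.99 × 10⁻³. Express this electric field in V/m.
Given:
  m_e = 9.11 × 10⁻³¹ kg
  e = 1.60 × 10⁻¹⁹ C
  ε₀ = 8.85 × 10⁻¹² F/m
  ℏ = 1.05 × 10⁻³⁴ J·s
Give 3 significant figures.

3.12 × 10⁹ V/m

One atomic unit of electric field: E_au = E_h/(e a₀) = m_e²e⁵/((4πε₀)³ℏ⁴) = 5.20 × 10¹¹ V/m.
5.99 × 10⁻³ × 5.20 × 10¹¹ V/m = 3.12 × 10⁹ V/m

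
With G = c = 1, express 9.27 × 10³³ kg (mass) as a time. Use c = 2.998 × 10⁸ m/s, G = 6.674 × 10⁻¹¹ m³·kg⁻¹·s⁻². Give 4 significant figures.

Mass → time via G/c³.
9.27 × 10³³ kg × (G/c³) = 0.02296 s

0.02296 s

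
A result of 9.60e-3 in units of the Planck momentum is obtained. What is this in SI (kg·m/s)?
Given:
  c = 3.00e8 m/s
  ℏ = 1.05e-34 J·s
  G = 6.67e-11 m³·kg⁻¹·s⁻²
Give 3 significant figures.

One Planck momentum: p_P = √(ℏc³/G) = 6.52 kg·m/s.
9.60e-3 × 6.52 kg·m/s = 0.0626 kg·m/s

0.0626 kg·m/s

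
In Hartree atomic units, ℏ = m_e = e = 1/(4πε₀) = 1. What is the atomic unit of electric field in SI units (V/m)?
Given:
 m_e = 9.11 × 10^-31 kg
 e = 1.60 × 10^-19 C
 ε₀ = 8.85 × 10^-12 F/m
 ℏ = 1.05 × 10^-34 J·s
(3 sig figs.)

Dimensional analysis gives E_au = E_h/(e a₀) = m_e²e⁵/((4πε₀)³ℏ⁴).
E_h = 4.38 × 10^-18 J
a₀ = 5.26 × 10^-11 m
E_h/(e·a₀) = 5.20 × 10^11 V/m

5.20 × 10^11 V/m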